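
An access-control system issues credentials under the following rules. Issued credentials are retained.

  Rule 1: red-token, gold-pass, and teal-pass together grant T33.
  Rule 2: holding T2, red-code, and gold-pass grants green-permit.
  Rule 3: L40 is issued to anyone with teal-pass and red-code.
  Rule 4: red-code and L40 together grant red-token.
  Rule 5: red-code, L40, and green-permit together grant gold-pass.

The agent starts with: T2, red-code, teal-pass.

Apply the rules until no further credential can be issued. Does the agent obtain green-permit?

green-permit would need T2, red-code, and gold-pass (Rule 2), but gold-pass is never granted.

No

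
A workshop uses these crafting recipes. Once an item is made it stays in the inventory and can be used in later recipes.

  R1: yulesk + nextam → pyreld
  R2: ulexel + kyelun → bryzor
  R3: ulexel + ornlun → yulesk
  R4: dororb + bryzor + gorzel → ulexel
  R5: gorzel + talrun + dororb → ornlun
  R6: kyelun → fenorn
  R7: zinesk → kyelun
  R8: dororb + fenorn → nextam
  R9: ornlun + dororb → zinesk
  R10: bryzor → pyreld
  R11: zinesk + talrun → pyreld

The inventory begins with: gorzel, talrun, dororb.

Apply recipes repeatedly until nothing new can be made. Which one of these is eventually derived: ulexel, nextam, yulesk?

Using R5, gorzel, talrun, and dororb make ornlun.
ornlun + dororb → zinesk (R9).
zinesk → kyelun (R7).
kyelun → fenorn (R6).
dororb + fenorn → nextam (R8).
ulexel would need dororb, bryzor, and gorzel (R4), but bryzor is never obtained. yulesk would need ulexel and ornlun (R3), but ulexel is never obtained.

nextam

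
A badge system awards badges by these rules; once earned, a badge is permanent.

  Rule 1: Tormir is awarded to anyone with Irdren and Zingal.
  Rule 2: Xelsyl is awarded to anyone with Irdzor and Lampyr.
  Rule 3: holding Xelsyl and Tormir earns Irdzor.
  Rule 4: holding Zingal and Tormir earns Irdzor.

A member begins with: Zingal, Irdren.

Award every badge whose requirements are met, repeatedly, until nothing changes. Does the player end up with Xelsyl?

Xelsyl would need Irdzor and Lampyr (Rule 2), but Lampyr is never earned.

No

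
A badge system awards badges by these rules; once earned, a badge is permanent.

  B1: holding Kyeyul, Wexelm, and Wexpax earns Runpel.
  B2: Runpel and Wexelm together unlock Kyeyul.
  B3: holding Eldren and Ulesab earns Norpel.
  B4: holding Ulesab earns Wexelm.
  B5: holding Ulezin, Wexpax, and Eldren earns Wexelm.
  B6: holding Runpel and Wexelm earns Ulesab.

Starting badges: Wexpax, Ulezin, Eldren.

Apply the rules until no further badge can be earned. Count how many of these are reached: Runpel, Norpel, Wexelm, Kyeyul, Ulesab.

With Ulezin, Wexpax, and Eldren, Wexelm is earned (B5).
Runpel would need Kyeyul, Wexelm, and Wexpax (B1), but Kyeyul is never earned.
Norpel would need Eldren and Ulesab (B3), but Ulesab is never earned.
Wexelm: reached.
Kyeyul would need Runpel and Wexelm (B2), but Runpel is never earned.
Ulesab would need Runpel and Wexelm (B6), but Runpel is never earned.
Reached: Wexelm — 1 of the 5.

1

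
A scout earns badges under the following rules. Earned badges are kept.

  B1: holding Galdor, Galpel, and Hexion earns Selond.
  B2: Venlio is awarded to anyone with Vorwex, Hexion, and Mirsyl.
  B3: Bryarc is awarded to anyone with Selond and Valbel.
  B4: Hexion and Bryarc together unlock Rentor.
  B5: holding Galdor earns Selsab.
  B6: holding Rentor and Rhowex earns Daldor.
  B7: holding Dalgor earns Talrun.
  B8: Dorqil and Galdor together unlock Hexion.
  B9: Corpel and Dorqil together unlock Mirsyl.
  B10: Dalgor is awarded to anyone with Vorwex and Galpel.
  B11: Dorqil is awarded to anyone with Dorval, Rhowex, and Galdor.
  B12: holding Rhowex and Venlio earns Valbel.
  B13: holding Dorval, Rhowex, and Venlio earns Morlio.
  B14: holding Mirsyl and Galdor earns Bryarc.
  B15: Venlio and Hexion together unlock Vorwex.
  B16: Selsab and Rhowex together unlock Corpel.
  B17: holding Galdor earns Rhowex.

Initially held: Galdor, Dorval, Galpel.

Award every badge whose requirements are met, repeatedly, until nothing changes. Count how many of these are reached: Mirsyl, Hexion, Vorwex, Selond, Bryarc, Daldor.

With Galdor, Rhowex is earned (B17).
With Galdor, Selsab is earned (B5).
With Dorval, Rhowex, and Galdor, Dorqil is earned (B11).
With Selsab and Rhowex, Corpel is earned (B16).
With Corpel and Dorqil, Mirsyl is earned (B9).
With Dorqil and Galdor, Hexion is earned (B8).
With Mirsyl and Galdor, Bryarc is earned (B14).
With Galdor, Galpel, and Hexion, Selond is earned (B1).
With Hexion and Bryarc, Rentor is earned (B4).
With Rentor and Rhowex, Daldor is earned (B6).
Mirsyl: reached.
Hexion: reached.
Vorwex would need Venlio and Hexion (B15), but Venlio is never earned.
Selond: reached.
Bryarc: reached.
Daldor: reached.
Reached: Mirsyl, Hexion, Selond, Bryarc, and Daldor — 5 of the 6.

5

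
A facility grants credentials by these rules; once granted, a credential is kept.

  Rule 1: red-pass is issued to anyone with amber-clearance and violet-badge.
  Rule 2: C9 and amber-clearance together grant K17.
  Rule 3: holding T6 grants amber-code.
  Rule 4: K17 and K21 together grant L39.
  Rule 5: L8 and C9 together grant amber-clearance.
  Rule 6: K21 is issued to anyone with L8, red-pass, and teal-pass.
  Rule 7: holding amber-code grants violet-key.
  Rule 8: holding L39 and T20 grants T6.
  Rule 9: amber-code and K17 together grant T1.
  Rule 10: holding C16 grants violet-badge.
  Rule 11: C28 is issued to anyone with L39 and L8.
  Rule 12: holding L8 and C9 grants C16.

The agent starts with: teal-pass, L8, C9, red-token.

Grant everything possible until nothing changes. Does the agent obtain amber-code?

amber-code would need T6 (Rule 3), but T6 is never granted.

No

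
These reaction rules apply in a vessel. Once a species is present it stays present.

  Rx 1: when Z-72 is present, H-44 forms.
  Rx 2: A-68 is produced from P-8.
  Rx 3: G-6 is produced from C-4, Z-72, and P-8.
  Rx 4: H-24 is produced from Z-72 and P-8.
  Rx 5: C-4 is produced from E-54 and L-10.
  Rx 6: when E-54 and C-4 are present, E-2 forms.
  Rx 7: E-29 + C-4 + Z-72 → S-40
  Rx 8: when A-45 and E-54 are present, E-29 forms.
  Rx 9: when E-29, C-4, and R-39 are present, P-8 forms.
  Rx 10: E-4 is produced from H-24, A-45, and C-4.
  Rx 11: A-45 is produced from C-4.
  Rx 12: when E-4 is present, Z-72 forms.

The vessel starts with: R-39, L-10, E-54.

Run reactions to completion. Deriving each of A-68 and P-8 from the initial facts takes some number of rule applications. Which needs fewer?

P-8

P-8: E-54 and L-10 present → C-4 forms (Rx 5). C-4 present → A-45 forms (Rx 11). A-45 and E-54 present → E-29 forms (Rx 8). E-29, C-4, and R-39 present → P-8 forms (Rx 9). [4 rule applications]
A-68: E-54 and L-10 present → C-4 forms (Rx 5). C-4 present → A-45 forms (Rx 11). A-45 and E-54 present → E-29 forms (Rx 8). E-29, C-4, and R-39 present → P-8 forms (Rx 9). P-8 present → A-68 forms (Rx 2). [5 rule applications]
P-8 needs fewer.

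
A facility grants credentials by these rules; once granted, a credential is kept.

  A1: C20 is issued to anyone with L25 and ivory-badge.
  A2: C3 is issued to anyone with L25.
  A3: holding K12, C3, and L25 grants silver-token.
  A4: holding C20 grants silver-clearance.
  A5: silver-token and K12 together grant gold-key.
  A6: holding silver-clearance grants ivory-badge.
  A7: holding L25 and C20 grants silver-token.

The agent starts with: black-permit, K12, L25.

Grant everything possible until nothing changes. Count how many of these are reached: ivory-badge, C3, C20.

1

Holding L25 grants C3 (A2).
ivory-badge would need silver-clearance (A6), but silver-clearance is never granted.
C3: reached.
C20 would need L25 and ivory-badge (A1), but ivory-badge is never granted.
Reached: C3 — 1 of the 3.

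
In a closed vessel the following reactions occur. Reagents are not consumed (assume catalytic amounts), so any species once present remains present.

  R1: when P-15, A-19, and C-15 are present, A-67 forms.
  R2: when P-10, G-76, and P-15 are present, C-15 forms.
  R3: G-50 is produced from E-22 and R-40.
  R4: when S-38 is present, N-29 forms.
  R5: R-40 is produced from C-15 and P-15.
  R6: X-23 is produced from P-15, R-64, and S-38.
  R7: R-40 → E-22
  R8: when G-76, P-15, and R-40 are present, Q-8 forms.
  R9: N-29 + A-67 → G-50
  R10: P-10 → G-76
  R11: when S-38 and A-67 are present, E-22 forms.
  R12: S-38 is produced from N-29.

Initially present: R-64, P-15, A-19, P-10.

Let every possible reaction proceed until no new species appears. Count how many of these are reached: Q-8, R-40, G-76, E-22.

P-10 present → G-76 forms (R10).
P-10, G-76, and P-15 present → C-15 forms (R2).
C-15 and P-15 present → R-40 forms (R5).
G-76, P-15, and R-40 present → Q-8 forms (R8).
R-40 present → E-22 forms (R7).
Q-8: reached.
R-40: reached.
G-76: reached.
E-22: reached.
All 4 are reached.

4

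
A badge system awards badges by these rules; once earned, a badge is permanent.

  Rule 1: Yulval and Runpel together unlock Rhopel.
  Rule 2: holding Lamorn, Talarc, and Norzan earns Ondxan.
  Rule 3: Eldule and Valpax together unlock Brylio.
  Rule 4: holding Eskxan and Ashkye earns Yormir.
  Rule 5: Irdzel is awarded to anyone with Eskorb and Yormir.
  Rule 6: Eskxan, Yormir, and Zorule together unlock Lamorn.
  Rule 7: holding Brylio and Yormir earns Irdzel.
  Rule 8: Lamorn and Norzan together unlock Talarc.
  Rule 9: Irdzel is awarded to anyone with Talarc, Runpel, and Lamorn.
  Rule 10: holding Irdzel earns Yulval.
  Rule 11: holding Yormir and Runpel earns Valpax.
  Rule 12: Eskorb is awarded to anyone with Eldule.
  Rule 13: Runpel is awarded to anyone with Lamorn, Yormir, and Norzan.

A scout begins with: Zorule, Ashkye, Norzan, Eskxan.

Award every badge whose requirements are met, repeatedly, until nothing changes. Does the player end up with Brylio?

No

Brylio would need Eldule and Valpax (Rule 3), but Eldule is never earned.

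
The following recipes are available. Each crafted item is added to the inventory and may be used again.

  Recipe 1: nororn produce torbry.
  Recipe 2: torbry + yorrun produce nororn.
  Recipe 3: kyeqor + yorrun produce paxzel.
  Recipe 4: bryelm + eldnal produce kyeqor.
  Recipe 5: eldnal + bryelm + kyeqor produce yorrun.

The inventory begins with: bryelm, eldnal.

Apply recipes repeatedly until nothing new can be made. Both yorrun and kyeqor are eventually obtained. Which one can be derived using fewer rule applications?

kyeqor: Using Recipe 4, bryelm and eldnal make kyeqor. [1 rule application]
yorrun: bryelm + eldnal → kyeqor (Recipe 4). Using Recipe 5, eldnal, bryelm, and kyeqor make yorrun. [2 rule applications]
kyeqor needs fewer.

kyeqor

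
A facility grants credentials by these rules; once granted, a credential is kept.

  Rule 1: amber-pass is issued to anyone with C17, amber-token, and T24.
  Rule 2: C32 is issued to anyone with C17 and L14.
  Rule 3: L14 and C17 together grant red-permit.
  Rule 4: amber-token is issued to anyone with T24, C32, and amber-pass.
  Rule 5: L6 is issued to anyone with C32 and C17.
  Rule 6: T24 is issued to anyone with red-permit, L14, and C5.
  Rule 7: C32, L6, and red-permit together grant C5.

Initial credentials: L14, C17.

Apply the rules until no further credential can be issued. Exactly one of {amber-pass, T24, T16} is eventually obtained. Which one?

Holding C17 and L14 grants C32 (Rule 2).
Holding L14 and C17 grants red-permit (Rule 3).
Holding C32 and C17 grants L6 (Rule 5).
Holding C32, L6, and red-permit grants C5 (Rule 7).
Holding red-permit, L14, and C5 grants T24 (Rule 6).
amber-pass would need C17, amber-token, and T24 (Rule 1), but amber-token is never granted. No rule produces T16, and it is not given.

T24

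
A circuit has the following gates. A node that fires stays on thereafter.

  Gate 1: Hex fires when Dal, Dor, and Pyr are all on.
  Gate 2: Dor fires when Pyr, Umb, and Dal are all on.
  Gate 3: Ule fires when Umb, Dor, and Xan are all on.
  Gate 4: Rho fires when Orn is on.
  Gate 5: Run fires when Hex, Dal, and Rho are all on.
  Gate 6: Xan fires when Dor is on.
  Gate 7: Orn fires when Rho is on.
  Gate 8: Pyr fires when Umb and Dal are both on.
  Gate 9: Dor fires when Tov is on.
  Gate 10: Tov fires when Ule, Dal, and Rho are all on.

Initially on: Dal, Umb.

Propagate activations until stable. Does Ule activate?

Yes

Umb and Dal are on, so Pyr fires (Gate 8).
Gate 2: Pyr, Umb, and Dal on → Dor on.
Dor is on, so Xan fires (Gate 6).
Umb, Dor, and Xan are on, so Ule fires (Gate 3).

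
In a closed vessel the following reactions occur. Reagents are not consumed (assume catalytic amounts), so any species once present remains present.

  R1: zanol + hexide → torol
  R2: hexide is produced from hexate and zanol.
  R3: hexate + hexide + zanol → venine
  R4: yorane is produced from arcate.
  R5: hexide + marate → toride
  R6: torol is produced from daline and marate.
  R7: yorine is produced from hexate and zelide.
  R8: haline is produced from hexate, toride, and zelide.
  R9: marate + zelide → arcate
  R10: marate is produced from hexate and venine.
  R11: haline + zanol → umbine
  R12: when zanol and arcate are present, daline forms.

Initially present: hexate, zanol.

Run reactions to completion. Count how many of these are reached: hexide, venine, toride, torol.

hexate and zanol present → hexide forms (R2).
zanol and hexide present → torol forms (R1).
hexate, hexide, and zanol present → venine forms (R3).
hexate and venine present → marate forms (R10).
hexide and marate present → toride forms (R5).
hexide: reached.
venine: reached.
toride: reached.
torol: reached.
All 4 are reached.

4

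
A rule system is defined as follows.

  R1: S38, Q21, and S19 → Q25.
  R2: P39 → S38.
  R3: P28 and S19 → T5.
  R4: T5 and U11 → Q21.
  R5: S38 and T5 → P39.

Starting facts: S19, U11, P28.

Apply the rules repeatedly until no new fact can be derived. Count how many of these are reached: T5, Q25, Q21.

From P28 and S19, R3 gives T5.
From T5 and U11, R4 gives Q21.
T5: reached.
Q25 would need S38, Q21, and S19 (R1), but S38 is never established.
Q21: reached.
Reached: T5 and Q21 — 2 of the 3.

2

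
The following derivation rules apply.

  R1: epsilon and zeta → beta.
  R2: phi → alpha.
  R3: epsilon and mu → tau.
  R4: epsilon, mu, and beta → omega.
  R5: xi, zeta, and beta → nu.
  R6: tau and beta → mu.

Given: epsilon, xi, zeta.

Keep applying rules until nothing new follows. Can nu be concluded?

epsilon and zeta hold, so beta follows (R1).
From xi, zeta, and beta, R5 gives nu.

Yes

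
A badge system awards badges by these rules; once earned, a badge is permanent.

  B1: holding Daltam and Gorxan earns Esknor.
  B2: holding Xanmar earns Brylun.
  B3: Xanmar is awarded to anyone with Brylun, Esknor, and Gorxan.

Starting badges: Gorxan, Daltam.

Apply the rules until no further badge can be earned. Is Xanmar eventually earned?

Xanmar would need Brylun, Esknor, and Gorxan (B3), but Brylun is never earned.

No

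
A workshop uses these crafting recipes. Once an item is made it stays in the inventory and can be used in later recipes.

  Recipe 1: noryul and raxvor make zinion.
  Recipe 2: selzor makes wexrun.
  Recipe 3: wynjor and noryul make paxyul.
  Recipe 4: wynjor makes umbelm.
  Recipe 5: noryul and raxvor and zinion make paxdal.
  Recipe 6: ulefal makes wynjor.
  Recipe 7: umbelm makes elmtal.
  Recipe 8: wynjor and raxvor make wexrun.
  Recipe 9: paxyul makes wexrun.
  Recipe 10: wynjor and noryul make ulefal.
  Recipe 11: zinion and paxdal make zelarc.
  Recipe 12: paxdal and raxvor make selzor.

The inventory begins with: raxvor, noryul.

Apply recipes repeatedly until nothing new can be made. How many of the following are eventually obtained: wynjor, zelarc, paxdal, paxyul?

2

noryul and raxvor → zinion (Recipe 1).
Using Recipe 5, noryul, raxvor, and zinion make paxdal.
zinion and paxdal → zelarc (Recipe 11).
wynjor would need ulefal (Recipe 6), but ulefal is never obtained.
zelarc: reached.
paxdal: reached.
paxyul would need wynjor and noryul (Recipe 3), but wynjor is never obtained.
Reached: zelarc and paxdal — 2 of the 4.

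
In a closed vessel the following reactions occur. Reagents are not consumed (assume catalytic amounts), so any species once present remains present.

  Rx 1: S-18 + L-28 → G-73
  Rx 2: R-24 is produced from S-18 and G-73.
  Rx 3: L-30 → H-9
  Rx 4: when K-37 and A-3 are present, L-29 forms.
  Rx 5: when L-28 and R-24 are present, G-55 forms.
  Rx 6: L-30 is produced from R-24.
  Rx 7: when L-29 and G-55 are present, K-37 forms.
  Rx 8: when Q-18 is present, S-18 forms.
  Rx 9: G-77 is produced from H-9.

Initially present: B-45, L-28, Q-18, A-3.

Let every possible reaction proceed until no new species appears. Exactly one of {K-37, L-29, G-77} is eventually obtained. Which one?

Q-18 present → S-18 forms (Rx 8).
S-18 and L-28 present → G-73 forms (Rx 1).
S-18 and G-73 present → R-24 forms (Rx 2).
R-24 present → L-30 forms (Rx 6).
L-30 present → H-9 forms (Rx 3).
H-9 present → G-77 forms (Rx 9).
L-29 would need K-37 and A-3 (Rx 4), but K-37 never forms. K-37 would need L-29 and G-55 (Rx 7), but L-29 never forms.

G-77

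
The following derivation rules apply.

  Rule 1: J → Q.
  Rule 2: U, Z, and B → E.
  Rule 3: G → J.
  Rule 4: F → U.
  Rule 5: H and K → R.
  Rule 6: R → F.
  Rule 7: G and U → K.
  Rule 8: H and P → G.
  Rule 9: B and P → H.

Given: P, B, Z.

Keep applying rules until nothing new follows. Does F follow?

No

F would need R (Rule 6), but R is never established.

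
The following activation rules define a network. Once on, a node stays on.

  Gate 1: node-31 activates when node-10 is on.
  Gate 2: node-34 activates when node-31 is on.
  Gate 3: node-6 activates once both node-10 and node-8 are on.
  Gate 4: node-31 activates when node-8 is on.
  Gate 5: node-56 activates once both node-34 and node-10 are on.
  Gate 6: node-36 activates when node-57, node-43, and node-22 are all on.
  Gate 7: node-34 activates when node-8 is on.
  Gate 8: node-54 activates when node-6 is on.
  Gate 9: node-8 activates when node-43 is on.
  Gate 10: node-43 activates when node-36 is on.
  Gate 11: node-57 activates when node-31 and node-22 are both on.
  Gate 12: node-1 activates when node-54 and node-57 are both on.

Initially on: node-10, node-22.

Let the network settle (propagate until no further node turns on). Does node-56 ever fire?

Gate 1: node-10 on → node-31 on.
node-31 is on, so node-34 activates (Gate 2).
node-34 and node-10 are on, so node-56 activates (Gate 5).

Yes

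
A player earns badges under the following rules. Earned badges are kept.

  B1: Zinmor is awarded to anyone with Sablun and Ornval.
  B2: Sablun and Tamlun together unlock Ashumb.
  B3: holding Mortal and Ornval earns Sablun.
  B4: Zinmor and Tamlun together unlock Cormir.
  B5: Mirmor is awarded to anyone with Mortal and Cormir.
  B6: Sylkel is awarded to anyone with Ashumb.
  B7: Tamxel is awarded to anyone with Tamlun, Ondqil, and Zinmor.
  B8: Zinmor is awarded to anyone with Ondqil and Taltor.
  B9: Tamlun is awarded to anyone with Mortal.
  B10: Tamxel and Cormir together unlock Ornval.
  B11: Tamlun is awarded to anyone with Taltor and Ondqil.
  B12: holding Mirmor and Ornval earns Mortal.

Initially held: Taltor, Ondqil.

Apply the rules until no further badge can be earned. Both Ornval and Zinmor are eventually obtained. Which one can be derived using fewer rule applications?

Zinmor: With Ondqil and Taltor, Zinmor is earned (B8). [1 rule application]
Ornval: With Taltor and Ondqil, Tamlun is earned (B11). With Ondqil and Taltor, Zinmor is earned (B8). With Zinmor and Tamlun, Cormir is earned (B4). With Tamlun, Ondqil, and Zinmor, Tamxel is earned (B7). With Tamxel and Cormir, Ornval is earned (B10). [5 rule applications]
Zinmor needs fewer.

Zinmor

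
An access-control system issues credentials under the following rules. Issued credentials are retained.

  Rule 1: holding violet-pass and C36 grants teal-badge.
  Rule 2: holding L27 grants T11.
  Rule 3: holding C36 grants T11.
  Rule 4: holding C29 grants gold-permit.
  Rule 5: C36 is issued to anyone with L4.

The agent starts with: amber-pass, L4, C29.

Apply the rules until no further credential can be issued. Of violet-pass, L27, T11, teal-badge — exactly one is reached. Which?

Holding L4 grants C36 (Rule 5).
Holding C36 grants T11 (Rule 3).
No rule produces violet-pass, and it is not given. teal-badge would need violet-pass and C36 (Rule 1), but violet-pass is never granted. No rule produces L27, and it is not given.

T11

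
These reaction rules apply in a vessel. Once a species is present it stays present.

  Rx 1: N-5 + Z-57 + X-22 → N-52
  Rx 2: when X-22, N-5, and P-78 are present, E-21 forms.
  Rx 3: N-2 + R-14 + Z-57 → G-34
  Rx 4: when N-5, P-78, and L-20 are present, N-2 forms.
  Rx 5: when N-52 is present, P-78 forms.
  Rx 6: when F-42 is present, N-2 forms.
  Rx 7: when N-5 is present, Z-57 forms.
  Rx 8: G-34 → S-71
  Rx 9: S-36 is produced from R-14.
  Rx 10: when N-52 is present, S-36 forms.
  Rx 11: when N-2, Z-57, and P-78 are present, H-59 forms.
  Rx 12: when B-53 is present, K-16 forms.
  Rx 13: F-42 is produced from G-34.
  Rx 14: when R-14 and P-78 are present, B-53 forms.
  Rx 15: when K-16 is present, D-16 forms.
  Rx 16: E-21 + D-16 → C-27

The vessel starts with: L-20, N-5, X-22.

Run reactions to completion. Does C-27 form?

C-27 would need E-21 and D-16 (Rx 16), but D-16 never forms.

No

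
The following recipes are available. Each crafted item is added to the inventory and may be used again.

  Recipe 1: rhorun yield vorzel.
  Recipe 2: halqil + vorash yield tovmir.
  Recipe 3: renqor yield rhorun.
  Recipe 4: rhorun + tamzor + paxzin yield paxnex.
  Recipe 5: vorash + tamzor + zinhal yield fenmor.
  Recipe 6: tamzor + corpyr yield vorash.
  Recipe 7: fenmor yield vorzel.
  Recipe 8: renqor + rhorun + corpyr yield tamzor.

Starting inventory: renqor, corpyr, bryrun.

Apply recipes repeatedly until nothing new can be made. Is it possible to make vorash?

Yes

renqor → rhorun (Recipe 3).
renqor + rhorun + corpyr → tamzor (Recipe 8).
tamzor + corpyr → vorash (Recipe 6).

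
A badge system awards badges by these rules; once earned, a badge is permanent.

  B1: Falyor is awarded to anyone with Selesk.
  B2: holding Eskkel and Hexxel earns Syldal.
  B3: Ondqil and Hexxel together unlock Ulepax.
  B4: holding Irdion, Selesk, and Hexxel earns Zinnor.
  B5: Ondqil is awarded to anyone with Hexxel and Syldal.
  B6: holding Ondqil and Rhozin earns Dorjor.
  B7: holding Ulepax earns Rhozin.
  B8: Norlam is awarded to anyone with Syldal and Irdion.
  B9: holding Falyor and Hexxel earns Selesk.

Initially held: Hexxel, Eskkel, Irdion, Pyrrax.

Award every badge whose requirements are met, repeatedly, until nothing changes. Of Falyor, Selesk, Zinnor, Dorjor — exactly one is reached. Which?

Dorjor

With Eskkel and Hexxel, Syldal is earned (B2).
With Hexxel and Syldal, Ondqil is earned (B5).
With Ondqil and Hexxel, Ulepax is earned (B3).
With Ulepax, Rhozin is earned (B7).
With Ondqil and Rhozin, Dorjor is earned (B6).
Falyor would need Selesk (B1), but Selesk is never earned. Selesk would need Falyor and Hexxel (B9), but Falyor is never earned. Zinnor would need Irdion, Selesk, and Hexxel (B4), but Selesk is never earned.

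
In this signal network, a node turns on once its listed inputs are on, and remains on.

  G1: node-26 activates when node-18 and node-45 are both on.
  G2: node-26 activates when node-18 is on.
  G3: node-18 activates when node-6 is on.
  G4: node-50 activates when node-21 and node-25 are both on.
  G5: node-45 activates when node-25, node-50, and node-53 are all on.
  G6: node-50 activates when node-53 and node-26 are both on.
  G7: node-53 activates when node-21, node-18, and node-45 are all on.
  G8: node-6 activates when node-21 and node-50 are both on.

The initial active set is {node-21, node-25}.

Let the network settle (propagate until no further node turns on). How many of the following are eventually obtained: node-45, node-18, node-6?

2

node-21 and node-25 are on, so node-50 activates (G4).
node-21 and node-50 are on, so node-6 activates (G8).
node-6 is on, so node-18 activates (G3).
node-45 would need node-25, node-50, and node-53 (G5), but node-53 never turns on.
node-18: reached.
node-6: reached.
Reached: node-18 and node-6 — 2 of the 3.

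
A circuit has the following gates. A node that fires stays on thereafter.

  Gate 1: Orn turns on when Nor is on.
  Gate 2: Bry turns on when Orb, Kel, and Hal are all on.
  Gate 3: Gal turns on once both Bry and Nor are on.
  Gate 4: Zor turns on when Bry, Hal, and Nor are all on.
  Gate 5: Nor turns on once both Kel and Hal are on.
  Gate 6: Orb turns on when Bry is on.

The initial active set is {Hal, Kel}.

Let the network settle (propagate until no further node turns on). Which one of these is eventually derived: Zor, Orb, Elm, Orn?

Orn

Kel and Hal are on, so Nor turns on (Gate 5).
Nor is on, so Orn turns on (Gate 1).
No rule produces Elm, and it is not given. Zor would need Bry, Hal, and Nor (Gate 4), but Bry never turns on. Orb would need Bry (Gate 6), but Bry never turns on.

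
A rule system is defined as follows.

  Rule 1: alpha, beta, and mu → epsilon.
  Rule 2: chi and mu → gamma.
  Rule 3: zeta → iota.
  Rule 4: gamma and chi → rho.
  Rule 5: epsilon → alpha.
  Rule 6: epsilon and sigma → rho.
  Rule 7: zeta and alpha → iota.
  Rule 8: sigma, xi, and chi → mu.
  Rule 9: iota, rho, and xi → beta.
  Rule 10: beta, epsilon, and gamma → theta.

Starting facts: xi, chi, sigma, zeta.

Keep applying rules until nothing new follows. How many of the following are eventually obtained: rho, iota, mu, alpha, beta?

From zeta, Rule 3 gives iota.
sigma, xi, and chi hold, so mu follows (Rule 8).
From chi and mu, Rule 2 gives gamma.
From gamma and chi, Rule 4 gives rho.
iota, rho, and xi hold, so beta follows (Rule 9).
rho: reached.
iota: reached.
mu: reached.
alpha would need epsilon (Rule 5), but epsilon is never established.
beta: reached.
Reached: rho, iota, mu, and beta — 4 of the 5.

4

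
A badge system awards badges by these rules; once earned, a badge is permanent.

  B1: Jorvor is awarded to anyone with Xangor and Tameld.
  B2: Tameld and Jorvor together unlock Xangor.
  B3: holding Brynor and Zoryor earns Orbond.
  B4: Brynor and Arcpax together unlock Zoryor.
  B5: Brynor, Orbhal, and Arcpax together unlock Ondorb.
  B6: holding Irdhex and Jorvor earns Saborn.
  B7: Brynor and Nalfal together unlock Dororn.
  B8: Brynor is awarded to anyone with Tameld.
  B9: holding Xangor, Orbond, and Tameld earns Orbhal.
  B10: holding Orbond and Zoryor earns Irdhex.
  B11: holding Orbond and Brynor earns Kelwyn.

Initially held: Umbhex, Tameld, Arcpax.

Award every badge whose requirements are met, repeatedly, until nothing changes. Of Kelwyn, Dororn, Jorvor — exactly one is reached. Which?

With Tameld, Brynor is earned (B8).
With Brynor and Arcpax, Zoryor is earned (B4).
With Brynor and Zoryor, Orbond is earned (B3).
With Orbond and Brynor, Kelwyn is earned (B11).
Jorvor would need Xangor and Tameld (B1), but Xangor is never earned. Dororn would need Brynor and Nalfal (B7), but Nalfal is never earned.

Kelwyn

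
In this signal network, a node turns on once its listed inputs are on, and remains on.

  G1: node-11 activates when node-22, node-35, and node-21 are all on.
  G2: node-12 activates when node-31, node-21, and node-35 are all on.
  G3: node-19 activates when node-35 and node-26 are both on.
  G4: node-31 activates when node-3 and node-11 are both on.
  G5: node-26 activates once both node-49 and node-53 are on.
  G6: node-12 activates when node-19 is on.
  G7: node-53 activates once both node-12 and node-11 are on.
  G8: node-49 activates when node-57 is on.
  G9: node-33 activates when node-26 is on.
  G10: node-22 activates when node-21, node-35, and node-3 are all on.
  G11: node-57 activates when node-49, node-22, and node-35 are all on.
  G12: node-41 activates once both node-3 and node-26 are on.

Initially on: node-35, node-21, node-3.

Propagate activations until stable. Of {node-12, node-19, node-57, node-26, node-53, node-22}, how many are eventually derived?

node-21, node-35, and node-3 are on, so node-22 activates (G10).
node-22, node-35, and node-21 are on, so node-11 activates (G1).
G4: node-3 and node-11 on → node-31 on.
G2: node-31, node-21, and node-35 on → node-12 on.
node-12 and node-11 are on, so node-53 activates (G7).
node-12: reached.
node-19 would need node-35 and node-26 (G3), but node-26 never turns on.
node-57 would need node-49, node-22, and node-35 (G11), but node-49 never turns on.
node-26 would need node-49 and node-53 (G5), but node-49 never turns on.
node-53: reached.
node-22: reached.
Reached: node-12, node-53, and node-22 — 3 of the 6.

3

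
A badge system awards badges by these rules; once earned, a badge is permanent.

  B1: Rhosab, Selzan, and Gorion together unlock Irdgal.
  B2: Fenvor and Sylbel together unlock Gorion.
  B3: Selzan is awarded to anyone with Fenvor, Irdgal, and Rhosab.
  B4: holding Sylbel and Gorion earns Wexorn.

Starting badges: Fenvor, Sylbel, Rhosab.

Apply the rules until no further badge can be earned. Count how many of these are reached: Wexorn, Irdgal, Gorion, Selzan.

2

With Fenvor and Sylbel, Gorion is earned (B2).
With Sylbel and Gorion, Wexorn is earned (B4).
Wexorn: reached.
Irdgal would need Rhosab, Selzan, and Gorion (B1), but Selzan is never earned.
Gorion: reached.
Selzan would need Fenvor, Irdgal, and Rhosab (B3), but Irdgal is never earned.
Reached: Wexorn and Gorion — 2 of the 4.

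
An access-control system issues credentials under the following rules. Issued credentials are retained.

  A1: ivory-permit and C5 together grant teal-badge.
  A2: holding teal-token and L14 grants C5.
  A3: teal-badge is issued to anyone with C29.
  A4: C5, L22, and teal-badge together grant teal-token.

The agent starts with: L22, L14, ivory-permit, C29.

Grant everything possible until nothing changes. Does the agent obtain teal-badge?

Yes

Holding C29 grants teal-badge (A3).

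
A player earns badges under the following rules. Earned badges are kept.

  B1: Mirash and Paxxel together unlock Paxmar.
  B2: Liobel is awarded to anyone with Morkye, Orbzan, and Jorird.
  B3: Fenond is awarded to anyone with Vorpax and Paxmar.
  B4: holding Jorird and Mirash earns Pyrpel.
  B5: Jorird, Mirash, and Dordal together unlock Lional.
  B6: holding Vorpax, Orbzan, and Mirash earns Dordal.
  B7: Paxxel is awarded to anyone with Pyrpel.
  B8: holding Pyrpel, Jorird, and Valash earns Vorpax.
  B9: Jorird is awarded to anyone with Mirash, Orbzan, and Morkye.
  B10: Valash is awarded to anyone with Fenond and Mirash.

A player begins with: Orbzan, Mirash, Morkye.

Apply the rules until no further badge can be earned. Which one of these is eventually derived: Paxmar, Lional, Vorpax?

With Mirash, Orbzan, and Morkye, Jorird is earned (B9).
With Jorird and Mirash, Pyrpel is earned (B4).
With Pyrpel, Paxxel is earned (B7).
With Mirash and Paxxel, Paxmar is earned (B1).
Lional would need Jorird, Mirash, and Dordal (B5), but Dordal is never earned. Vorpax would need Pyrpel, Jorird, and Valash (B8), but Valash is never earned.

Paxmar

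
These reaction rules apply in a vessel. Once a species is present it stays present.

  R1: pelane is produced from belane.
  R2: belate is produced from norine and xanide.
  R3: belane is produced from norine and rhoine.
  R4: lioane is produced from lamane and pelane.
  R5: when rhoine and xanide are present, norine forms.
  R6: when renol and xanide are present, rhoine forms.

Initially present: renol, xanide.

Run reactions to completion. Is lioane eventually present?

No

lioane would need lamane and pelane (R4), but lamane never forms.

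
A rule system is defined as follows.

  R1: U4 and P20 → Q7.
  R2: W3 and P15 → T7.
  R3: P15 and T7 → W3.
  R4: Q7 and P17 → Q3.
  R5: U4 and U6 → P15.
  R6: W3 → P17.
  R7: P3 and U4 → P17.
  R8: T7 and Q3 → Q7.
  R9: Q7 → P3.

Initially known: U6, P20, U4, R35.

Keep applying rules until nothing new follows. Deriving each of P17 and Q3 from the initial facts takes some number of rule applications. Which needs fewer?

P17: U4 and P20 hold, so Q7 follows (R1). From Q7, R9 gives P3. From P3 and U4, R7 gives P17. [3 rule applications]
Q3: From U4 and P20, R1 gives Q7. From Q7, R9 gives P3. P3 and U4 hold, so P17 follows (R7). From Q7 and P17, R4 gives Q3. [4 rule applications]
P17 needs fewer.

P17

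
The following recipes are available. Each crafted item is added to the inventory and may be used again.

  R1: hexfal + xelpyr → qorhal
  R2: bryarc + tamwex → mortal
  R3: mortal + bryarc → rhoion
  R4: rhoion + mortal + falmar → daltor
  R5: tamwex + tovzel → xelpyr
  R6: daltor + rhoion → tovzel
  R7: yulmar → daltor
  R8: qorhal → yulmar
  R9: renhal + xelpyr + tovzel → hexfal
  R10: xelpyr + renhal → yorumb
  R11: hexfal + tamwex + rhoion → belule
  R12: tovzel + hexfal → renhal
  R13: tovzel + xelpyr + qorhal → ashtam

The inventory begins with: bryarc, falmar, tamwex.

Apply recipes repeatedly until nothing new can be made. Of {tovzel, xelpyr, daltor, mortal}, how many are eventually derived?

4

Using R2, bryarc and tamwex make mortal.
mortal + bryarc → rhoion (R3).
rhoion + mortal + falmar → daltor (R4).
Using R6, daltor and rhoion make tovzel.
tamwex + tovzel → xelpyr (R5).
tovzel: reached.
xelpyr: reached.
daltor: reached.
mortal: reached.
All 4 are reached.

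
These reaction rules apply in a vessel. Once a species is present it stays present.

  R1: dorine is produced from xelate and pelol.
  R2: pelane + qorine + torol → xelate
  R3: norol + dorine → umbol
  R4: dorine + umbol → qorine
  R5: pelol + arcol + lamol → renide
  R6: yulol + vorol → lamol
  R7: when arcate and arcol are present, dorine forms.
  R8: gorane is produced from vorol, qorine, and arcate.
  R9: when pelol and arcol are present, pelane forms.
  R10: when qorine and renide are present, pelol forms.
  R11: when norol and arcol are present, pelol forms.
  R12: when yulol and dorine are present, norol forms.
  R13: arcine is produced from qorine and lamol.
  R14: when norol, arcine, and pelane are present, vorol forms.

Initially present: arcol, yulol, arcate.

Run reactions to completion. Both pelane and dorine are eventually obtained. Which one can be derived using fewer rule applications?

dorine: arcate and arcol present → dorine forms (R7). [1 rule application]
pelane: arcate and arcol present → dorine forms (R7). yulol and dorine present → norol forms (R12). norol and arcol present → pelol forms (R11). pelol and arcol present → pelane forms (R9). [4 rule applications]
dorine needs fewer.

dorine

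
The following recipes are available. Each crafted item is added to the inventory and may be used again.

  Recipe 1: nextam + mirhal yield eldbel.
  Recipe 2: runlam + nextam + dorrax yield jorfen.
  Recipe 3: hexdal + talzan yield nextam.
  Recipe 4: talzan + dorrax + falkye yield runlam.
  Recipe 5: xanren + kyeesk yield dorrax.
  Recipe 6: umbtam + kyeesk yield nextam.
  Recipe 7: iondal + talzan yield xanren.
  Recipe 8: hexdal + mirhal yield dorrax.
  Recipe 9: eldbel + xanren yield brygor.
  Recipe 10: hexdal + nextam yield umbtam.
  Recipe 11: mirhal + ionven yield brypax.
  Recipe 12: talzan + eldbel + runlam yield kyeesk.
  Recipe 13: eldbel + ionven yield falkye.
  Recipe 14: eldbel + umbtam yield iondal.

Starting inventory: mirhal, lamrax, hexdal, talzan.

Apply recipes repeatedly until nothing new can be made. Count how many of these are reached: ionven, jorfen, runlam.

0

No rule produces ionven, and it is not given.
jorfen would need runlam, nextam, and dorrax (Recipe 2), but runlam is never obtained.
runlam would need talzan, dorrax, and falkye (Recipe 4), but falkye is never obtained.
None of the 3 are reached.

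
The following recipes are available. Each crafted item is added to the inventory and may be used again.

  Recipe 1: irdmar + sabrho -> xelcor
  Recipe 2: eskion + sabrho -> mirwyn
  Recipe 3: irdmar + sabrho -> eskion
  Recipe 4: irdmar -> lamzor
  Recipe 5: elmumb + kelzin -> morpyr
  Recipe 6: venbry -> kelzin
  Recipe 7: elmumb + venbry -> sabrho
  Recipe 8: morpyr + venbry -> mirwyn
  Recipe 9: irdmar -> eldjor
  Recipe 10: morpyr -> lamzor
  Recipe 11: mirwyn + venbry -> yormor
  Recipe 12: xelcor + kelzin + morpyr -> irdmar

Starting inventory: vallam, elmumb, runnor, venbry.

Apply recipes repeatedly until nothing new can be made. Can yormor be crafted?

Yes

Using Recipe 6, venbry makes kelzin.
elmumb + kelzin -> morpyr (Recipe 5).
Using Recipe 8, morpyr and venbry make mirwyn.
mirwyn + venbry -> yormor (Recipe 11).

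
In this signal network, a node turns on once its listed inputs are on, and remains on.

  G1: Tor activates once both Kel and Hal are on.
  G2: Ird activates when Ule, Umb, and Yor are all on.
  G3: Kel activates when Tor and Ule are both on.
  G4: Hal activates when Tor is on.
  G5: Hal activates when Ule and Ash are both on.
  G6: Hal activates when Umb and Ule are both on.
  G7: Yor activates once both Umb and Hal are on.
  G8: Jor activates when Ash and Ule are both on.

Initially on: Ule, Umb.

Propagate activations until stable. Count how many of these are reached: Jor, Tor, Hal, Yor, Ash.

2

G6: Umb and Ule on → Hal on.
Umb and Hal are on, so Yor activates (G7).
Jor would need Ash and Ule (G8), but Ash never turns on.
Tor would need Kel and Hal (G1), but Kel never turns on.
Hal: reached.
Yor: reached.
No rule produces Ash, and it is not given.
Reached: Hal and Yor — 2 of the 5.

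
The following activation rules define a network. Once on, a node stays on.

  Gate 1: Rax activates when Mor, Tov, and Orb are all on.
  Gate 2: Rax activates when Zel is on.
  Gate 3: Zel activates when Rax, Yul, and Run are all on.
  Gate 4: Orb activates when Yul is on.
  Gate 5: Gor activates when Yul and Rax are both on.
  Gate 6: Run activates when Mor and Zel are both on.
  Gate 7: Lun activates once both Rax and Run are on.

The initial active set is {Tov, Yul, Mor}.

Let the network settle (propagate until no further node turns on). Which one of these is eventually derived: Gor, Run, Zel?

Yul is on, so Orb activates (Gate 4).
Mor, Tov, and Orb are on, so Rax activates (Gate 1).
Gate 5: Yul and Rax on → Gor on.
Run would need Mor and Zel (Gate 6), but Zel never turns on. Zel would need Rax, Yul, and Run (Gate 3), but Run never turns on.

Gor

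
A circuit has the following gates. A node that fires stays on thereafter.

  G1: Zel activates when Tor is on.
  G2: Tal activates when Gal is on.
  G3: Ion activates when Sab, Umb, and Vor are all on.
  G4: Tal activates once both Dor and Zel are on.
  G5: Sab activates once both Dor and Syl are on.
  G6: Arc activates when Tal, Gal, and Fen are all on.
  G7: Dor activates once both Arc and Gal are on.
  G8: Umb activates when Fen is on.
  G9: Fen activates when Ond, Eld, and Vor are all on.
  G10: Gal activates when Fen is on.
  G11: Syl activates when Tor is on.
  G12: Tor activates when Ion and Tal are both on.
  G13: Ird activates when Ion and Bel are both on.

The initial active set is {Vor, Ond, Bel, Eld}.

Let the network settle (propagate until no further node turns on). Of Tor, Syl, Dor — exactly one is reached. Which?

Dor

G9: Ond, Eld, and Vor on → Fen on.
Fen is on, so Gal activates (G10).
Gal is on, so Tal activates (G2).
G6: Tal, Gal, and Fen on → Arc on.
G7: Arc and Gal on → Dor on.
Tor would need Ion and Tal (G12), but Ion never turns on. Syl would need Tor (G11), but Tor never turns on.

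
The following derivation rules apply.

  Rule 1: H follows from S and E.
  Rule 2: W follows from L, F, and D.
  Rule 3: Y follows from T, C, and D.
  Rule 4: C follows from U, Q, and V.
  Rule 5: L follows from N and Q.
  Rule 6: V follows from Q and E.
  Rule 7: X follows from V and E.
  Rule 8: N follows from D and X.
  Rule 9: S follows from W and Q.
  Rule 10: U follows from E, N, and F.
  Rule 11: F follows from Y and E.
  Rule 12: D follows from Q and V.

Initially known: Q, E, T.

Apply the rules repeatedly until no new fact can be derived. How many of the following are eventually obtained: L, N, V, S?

3

Q and E hold, so V follows (Rule 6).
Q and V hold, so D follows (Rule 12).
From V and E, Rule 7 gives X.
From D and X, Rule 8 gives N.
From N and Q, Rule 5 gives L.
L: reached.
N: reached.
V: reached.
S would need W and Q (Rule 9), but W is never established.
Reached: L, N, and V — 3 of the 4.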